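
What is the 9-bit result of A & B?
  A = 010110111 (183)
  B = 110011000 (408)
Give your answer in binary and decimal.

Apply & to each column (1 only where both bits are 1):
  010110111
& 110011000
-----------
  010010000

Answer: 010010000 (144)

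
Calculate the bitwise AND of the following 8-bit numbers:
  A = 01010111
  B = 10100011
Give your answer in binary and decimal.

Apply & to each column (1 only where both bits are 1):
  01010111
& 10100011
----------
  00000011

Answer: 00000011 (3)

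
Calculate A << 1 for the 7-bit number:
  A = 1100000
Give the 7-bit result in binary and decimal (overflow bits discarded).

Shift left by 1: drop the top 1 bit(s), append 1 zero(s) on the right.
  1100000  ->  discard [1], keep [100000], append 0
= 1000000

Answer: 1000000 (64)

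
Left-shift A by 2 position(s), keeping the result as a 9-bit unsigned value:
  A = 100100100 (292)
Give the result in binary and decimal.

Shift left by 2: drop the top 2 bit(s), append 2 zero(s) on the right.
  100100100  ->  discard [10], keep [0100100], append 00
= 010010000

Answer: 010010000 (144)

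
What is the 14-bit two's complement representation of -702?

1. Binary of +702:  00001010111110
2. Invert bits:     11110101000001
3. Add 1:           11110101000010

Answer: 11110101000010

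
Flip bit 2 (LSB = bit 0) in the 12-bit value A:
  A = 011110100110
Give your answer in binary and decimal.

Mask = 1 << 2 = 000000000100
Bit 2 of A is 1; XOR with the mask flips it to 0.
  011110100110
^ 000000000100
--------------
  011110100010

Answer: 011110100010 (1954)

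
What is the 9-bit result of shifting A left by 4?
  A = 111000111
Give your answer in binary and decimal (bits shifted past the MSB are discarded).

Shift left by 4: drop the top 4 bit(s), append 4 zero(s) on the right.
  111000111  ->  discard [1110], keep [00111], append 0000
= 001110000

Answer: 001110000 (112)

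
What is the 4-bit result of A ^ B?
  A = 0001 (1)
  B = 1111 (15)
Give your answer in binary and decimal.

Apply ^ to each column (1 where bits differ):
  0001
^ 1111
------
  1110

Answer: 1110 (14)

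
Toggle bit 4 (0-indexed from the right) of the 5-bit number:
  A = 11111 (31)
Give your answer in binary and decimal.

Mask = 1 << 4 = 10000
Bit 4 of A is 1; XOR with the mask flips it to 0.
  11111
^ 10000
-------
  01111

Answer: 01111 (15)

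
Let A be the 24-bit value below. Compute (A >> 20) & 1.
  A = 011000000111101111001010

Bit 20 is the 21st from the right.
  011000000111101111001010
     ^
That bit is 0.

Answer: 0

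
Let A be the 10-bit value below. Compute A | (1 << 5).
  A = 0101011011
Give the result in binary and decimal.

Mask = 1 << 5 = 0000100000
Bit 5 of A is 0, so OR-ing with the mask flips it to 1.
  0101011011
| 0000100000
------------
  0101111011

Answer: 0101111011 (379)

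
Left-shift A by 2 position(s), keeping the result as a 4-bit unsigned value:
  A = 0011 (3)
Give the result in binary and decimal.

Shift left by 2: drop the top 2 bit(s), append 2 zero(s) on the right.
  0011  ->  discard [00], keep [11], append 00
= 1100

Answer: 1100 (12)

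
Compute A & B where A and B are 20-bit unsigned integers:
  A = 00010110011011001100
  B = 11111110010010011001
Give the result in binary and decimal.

Apply & to each column (1 only where both bits are 1):
  00010110011011001100
& 11111110010010011001
----------------------
  00010110010010001000

Answer: 00010110010010001000 (91272)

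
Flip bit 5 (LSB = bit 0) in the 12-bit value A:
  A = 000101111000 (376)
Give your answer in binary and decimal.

Mask = 1 << 5 = 000000100000
Bit 5 of A is 1; XOR with the mask flips it to 0.
  000101111000
^ 000000100000
--------------
  000101011000

Answer: 000101011000 (344)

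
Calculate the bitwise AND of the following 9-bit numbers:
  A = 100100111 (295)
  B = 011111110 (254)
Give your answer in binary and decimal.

Apply & to each column (1 only where both bits are 1):
  100100111
& 011111110
-----------
  000100110

Answer: 000100110 (38)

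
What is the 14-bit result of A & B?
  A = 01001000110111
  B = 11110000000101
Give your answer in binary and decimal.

Apply & to each column (1 only where both bits are 1):
  01001000110111
& 11110000000101
----------------
  01000000000101

Answer: 01000000000101 (4101)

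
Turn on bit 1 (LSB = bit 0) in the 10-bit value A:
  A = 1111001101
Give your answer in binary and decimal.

Mask = 1 << 1 = 0000000010
Bit 1 of A is 0, so OR-ing with the mask flips it to 1.
  1111001101
| 0000000010
------------
  1111001111

Answer: 1111001111 (975)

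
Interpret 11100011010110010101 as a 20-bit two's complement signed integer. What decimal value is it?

MSB is 1, so the value is negative. Find the magnitude:
1. Invert bits:  00011100101001101010
2. Add 1:        00011100101001101011  = 117355
3. Apply sign:   -117355

Answer: -117355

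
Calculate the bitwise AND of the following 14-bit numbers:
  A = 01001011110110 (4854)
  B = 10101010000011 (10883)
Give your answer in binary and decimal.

Apply & to each column (1 only where both bits are 1):
  01001011110110
& 10101010000011
----------------
  00001010000010

Answer: 00001010000010 (642)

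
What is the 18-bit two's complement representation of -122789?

1. Binary of +122789:  011101111110100101
2. Invert bits:     100010000001011010
3. Add 1:           100010000001011011

Answer: 100010000001011011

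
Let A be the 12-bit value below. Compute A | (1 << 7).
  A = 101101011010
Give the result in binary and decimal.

Mask = 1 << 7 = 000010000000
Bit 7 of A is 0, so OR-ing with the mask flips it to 1.
  101101011010
| 000010000000
--------------
  101111011010

Answer: 101111011010 (3034)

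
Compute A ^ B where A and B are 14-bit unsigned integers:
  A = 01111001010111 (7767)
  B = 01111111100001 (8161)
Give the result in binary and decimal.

Apply ^ to each column (1 where bits differ):
  01111001010111
^ 01111111100001
----------------
  00000110110110

Answer: 00000110110110 (438)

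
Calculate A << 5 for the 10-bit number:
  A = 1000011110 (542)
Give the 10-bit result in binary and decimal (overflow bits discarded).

Shift left by 5: drop the top 5 bit(s), append 5 zero(s) on the right.
  1000011110  ->  discard [10000], keep [11110], append 00000
= 1111000000

Answer: 1111000000 (960)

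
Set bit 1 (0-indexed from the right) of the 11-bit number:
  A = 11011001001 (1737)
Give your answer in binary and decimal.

Mask = 1 << 1 = 00000000010
Bit 1 of A is 0, so OR-ing with the mask flips it to 1.
  11011001001
| 00000000010
-------------
  11011001011

Answer: 11011001011 (1739)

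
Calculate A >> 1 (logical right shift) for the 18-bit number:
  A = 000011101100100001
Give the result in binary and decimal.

Logical shift right by 1: drop the bottom 1 bit(s), prepend 1 zero(s) on the left.
  000011101100100001  ->  keep [00001110110010000], discard [1], prepend 0
= 000001110110010000

Answer: 000001110110010000 (7568)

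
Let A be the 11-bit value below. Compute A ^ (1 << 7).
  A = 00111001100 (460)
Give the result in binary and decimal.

Mask = 1 << 7 = 00010000000
Bit 7 of A is 1; XOR with the mask flips it to 0.
  00111001100
^ 00010000000
-------------
  00101001100

Answer: 00101001100 (332)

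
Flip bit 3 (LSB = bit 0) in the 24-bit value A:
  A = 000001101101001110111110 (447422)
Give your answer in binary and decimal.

Mask = 1 << 3 = 000000000000000000001000
Bit 3 of A is 1; XOR with the mask flips it to 0.
  000001101101001110111110
^ 000000000000000000001000
--------------------------
  000001101101001110110110

Answer: 000001101101001110110110 (447414)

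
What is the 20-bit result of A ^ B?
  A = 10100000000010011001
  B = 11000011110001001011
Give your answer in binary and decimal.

Apply ^ to each column (1 where bits differ):
  10100000000010011001
^ 11000011110001001011
----------------------
  01100011110011010010

Answer: 01100011110011010010 (408786)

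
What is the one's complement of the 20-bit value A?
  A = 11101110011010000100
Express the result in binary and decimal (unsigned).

Flip each bit (0->1, 1->0):
  11101110011010000100
  00010001100101111011

Answer: 00010001100101111011 (72059)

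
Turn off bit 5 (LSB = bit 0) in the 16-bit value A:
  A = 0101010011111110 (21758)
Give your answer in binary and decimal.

Mask = ~(1 << 5) = 1111111111011111
Bit 5 of A is 1, so AND-ing with the mask clears it to 0.
  0101010011111110
& 1111111111011111
------------------
  0101010011011110

Answer: 0101010011011110 (21726)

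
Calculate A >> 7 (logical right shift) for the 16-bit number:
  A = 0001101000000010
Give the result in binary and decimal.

Logical shift right by 7: drop the bottom 7 bit(s), prepend 7 zero(s) on the left.
  0001101000000010  ->  keep [000110100], discard [0000010], prepend 0000000
= 0000000000110100

Answer: 0000000000110100 (52)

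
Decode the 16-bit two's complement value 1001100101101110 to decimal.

MSB is 1, so the value is negative. Find the magnitude:
1. Invert bits:  0110011010010001
2. Add 1:        0110011010010010  = 26258
3. Apply sign:   -26258

Answer: -26258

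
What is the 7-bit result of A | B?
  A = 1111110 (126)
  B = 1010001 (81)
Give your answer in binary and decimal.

Apply | to each column (1 where either bit is 1):
  1111110
| 1010001
---------
  1111111

Answer: 1111111 (127)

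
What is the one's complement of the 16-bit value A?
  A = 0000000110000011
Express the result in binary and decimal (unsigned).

Flip each bit (0->1, 1->0):
  0000000110000011
  1111111001111100

Answer: 1111111001111100 (65148)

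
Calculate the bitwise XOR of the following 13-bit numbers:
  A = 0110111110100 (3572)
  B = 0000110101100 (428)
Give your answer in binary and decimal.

Apply ^ to each column (1 where bits differ):
  0110111110100
^ 0000110101100
---------------
  0110001011000

Answer: 0110001011000 (3160)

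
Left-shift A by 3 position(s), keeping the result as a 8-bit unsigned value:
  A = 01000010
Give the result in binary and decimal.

Shift left by 3: drop the top 3 bit(s), append 3 zero(s) on the right.
  01000010  ->  discard [010], keep [00010], append 000
= 00010000

Answer: 00010000 (16)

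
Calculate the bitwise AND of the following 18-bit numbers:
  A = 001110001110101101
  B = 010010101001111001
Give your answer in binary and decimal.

Apply & to each column (1 only where both bits are 1):
  001110001110101101
& 010010101001111001
--------------------
  000010001000101001

Answer: 000010001000101001 (8745)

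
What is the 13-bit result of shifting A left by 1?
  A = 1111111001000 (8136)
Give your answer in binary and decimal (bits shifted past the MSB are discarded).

Shift left by 1: drop the top 1 bit(s), append 1 zero(s) on the right.
  1111111001000  ->  discard [1], keep [111111001000], append 0
= 1111110010000

Answer: 1111110010000 (8080)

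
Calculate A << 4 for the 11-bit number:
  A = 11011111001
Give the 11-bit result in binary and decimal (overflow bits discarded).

Shift left by 4: drop the top 4 bit(s), append 4 zero(s) on the right.
  11011111001  ->  discard [1101], keep [1111001], append 0000
= 11110010000

Answer: 11110010000 (1936)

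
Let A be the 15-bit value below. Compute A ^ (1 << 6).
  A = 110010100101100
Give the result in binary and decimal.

Mask = 1 << 6 = 000000001000000
Bit 6 of A is 0; XOR with the mask flips it to 1.
  110010100101100
^ 000000001000000
-----------------
  110010101101100

Answer: 110010101101100 (25964)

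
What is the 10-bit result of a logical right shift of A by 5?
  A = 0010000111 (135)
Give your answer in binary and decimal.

Logical shift right by 5: drop the bottom 5 bit(s), prepend 5 zero(s) on the left.
  0010000111  ->  keep [00100], discard [00111], prepend 00000
= 0000000100

Answer: 0000000100 (4)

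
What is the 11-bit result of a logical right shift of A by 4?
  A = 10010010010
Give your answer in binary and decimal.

Logical shift right by 4: drop the bottom 4 bit(s), prepend 4 zero(s) on the left.
  10010010010  ->  keep [1001001], discard [0010], prepend 0000
= 00001001001

Answer: 00001001001 (73)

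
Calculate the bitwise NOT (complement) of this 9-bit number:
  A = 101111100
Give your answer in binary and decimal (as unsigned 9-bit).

Flip each bit (0->1, 1->0):
  101111100
  010000011

Answer: 010000011 (131)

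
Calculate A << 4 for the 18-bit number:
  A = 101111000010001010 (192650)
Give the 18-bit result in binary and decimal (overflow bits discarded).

Shift left by 4: drop the top 4 bit(s), append 4 zero(s) on the right.
  101111000010001010  ->  discard [1011], keep [11000010001010], append 0000
= 110000100010100000

Answer: 110000100010100000 (198816)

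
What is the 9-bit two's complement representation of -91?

1. Binary of +91:  001011011
2. Invert bits:     110100100
3. Add 1:           110100101

Answer: 110100101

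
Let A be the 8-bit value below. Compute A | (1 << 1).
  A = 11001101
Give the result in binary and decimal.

Mask = 1 << 1 = 00000010
Bit 1 of A is 0, so OR-ing with the mask flips it to 1.
  11001101
| 00000010
----------
  11001111

Answer: 11001111 (207)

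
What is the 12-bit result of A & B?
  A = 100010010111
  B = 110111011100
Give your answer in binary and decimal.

Apply & to each column (1 only where both bits are 1):
  100010010111
& 110111011100
--------------
  100010010100

Answer: 100010010100 (2196)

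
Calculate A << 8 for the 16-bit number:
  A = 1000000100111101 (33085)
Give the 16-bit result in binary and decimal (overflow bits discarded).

Shift left by 8: drop the top 8 bit(s), append 8 zero(s) on the right.
  1000000100111101  ->  discard [10000001], keep [00111101], append 00000000
= 0011110100000000

Answer: 0011110100000000 (15616)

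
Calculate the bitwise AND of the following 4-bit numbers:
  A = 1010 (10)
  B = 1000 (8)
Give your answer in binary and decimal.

Apply & to each column (1 only where both bits are 1):
  1010
& 1000
------
  1000

Answer: 1000 (8)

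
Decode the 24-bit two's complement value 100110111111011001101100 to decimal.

MSB is 1, so the value is negative. Find the magnitude:
1. Invert bits:  011001000000100110010011
2. Add 1:        011001000000100110010100  = 6556052
3. Apply sign:   -6556052

Answer: -6556052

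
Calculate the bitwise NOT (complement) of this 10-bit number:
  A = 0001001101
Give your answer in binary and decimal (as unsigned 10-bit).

Flip each bit (0->1, 1->0):
  0001001101
  1110110010

Answer: 1110110010 (946)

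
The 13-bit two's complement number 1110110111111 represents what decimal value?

MSB is 1, so the value is negative. Find the magnitude:
1. Invert bits:  0001001000000
2. Add 1:        0001001000001  = 577
3. Apply sign:   -577

Answer: -577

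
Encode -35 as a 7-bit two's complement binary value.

1. Binary of +35:  0100011
2. Invert bits:     1011100
3. Add 1:           1011101

Answer: 1011101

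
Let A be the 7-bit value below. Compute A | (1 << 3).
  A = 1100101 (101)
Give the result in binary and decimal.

Mask = 1 << 3 = 0001000
Bit 3 of A is 0, so OR-ing with the mask flips it to 1.
  1100101
| 0001000
---------
  1101101

Answer: 1101101 (109)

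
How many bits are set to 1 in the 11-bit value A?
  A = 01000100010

01000100010
1-bits at positions (from bit 0 = LSB): 1, 5, 9
Count = 3

Answer: 3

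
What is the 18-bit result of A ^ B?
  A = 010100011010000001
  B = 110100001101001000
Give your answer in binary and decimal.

Apply ^ to each column (1 where bits differ):
  010100011010000001
^ 110100001101001000
--------------------
  100000010111001001

Answer: 100000010111001001 (132553)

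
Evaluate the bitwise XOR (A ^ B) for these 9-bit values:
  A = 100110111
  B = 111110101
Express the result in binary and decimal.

Apply ^ to each column (1 where bits differ):
  100110111
^ 111110101
-----------
  011000010

Answer: 011000010 (194)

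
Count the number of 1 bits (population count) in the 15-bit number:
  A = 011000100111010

011000100111010
1-bits at positions (from bit 0 = LSB): 1, 3, 4, 5, 8, 12, 13
Count = 7

Answer: 7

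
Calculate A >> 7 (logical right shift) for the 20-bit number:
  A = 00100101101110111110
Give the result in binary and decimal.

Logical shift right by 7: drop the bottom 7 bit(s), prepend 7 zero(s) on the left.
  00100101101110111110  ->  keep [0010010110111], discard [0111110], prepend 0000000
= 00000000010010110111

Answer: 00000000010010110111 (1207)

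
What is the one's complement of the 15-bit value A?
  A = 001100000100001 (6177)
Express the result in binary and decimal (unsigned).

Flip each bit (0->1, 1->0):
  001100000100001
  110011111011110

Answer: 110011111011110 (26590)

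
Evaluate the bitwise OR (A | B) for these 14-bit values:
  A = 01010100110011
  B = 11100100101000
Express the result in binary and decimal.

Apply | to each column (1 where either bit is 1):
  01010100110011
| 11100100101000
----------------
  11110100111011

Answer: 11110100111011 (15675)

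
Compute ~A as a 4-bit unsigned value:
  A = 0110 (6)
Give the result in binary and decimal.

Flip each bit (0->1, 1->0):
  0110
  1001

Answer: 1001 (9)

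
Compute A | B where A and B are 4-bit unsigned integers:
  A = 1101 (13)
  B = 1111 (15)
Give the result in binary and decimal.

Apply | to each column (1 where either bit is 1):
  1101
| 1111
------
  1111

Answer: 1111 (15)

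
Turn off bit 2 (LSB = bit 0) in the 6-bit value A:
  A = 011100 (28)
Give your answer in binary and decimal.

Mask = ~(1 << 2) = 111011
Bit 2 of A is 1, so AND-ing with the mask clears it to 0.
  011100
& 111011
--------
  011000

Answer: 011000 (24)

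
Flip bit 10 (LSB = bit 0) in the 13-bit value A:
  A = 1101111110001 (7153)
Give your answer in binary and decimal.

Mask = 1 << 10 = 0010000000000
Bit 10 of A is 0; XOR with the mask flips it to 1.
  1101111110001
^ 0010000000000
---------------
  1111111110001

Answer: 1111111110001 (8177)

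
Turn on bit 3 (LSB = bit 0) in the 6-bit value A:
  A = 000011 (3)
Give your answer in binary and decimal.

Mask = 1 << 3 = 001000
Bit 3 of A is 0, so OR-ing with the mask flips it to 1.
  000011
| 001000
--------
  001011

Answer: 001011 (11)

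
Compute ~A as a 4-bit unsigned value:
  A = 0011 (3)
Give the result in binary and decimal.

Flip each bit (0->1, 1->0):
  0011
  1100

Answer: 1100 (12)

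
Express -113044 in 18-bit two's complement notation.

1. Binary of +113044:  011011100110010100
2. Invert bits:     100100011001101011
3. Add 1:           100100011001101100

Answer: 100100011001101100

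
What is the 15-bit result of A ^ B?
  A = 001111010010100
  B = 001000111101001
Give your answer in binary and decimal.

Apply ^ to each column (1 where bits differ):
  001111010010100
^ 001000111101001
-----------------
  000111101111101

Answer: 000111101111101 (3965)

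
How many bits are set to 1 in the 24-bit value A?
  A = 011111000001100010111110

011111000001100010111110
1-bits at positions (from bit 0 = LSB): 1, 2, 3, 4, 5, 7, 11, 12, 18, 19, 20, 21, 22
Count = 13

Answer: 13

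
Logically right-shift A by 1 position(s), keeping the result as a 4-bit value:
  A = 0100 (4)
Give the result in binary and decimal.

Logical shift right by 1: drop the bottom 1 bit(s), prepend 1 zero(s) on the left.
  0100  ->  keep [010], discard [0], prepend 0
= 0010

Answer: 0010 (2)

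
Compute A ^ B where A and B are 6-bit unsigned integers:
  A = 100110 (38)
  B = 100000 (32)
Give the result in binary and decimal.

Apply ^ to each column (1 where bits differ):
  100110
^ 100000
--------
  000110

Answer: 000110 (6)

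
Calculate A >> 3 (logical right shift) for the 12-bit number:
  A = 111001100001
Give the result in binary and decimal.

Logical shift right by 3: drop the bottom 3 bit(s), prepend 3 zero(s) on the left.
  111001100001  ->  keep [111001100], discard [001], prepend 000
= 000111001100

Answer: 000111001100 (460)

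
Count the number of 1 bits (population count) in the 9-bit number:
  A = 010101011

010101011
1-bits at positions (from bit 0 = LSB): 0, 1, 3, 5, 7
Count = 5

Answer: 5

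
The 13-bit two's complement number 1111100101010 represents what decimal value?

MSB is 1, so the value is negative. Find the magnitude:
1. Invert bits:  0000011010101
2. Add 1:        0000011010110  = 214
3. Apply sign:   -214

Answer: -214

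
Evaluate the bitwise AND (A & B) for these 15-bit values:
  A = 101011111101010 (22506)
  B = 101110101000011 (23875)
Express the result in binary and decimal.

Apply & to each column (1 only where both bits are 1):
  101011111101010
& 101110101000011
-----------------
  101010101000010

Answer: 101010101000010 (21826)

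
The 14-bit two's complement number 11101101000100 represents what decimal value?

MSB is 1, so the value is negative. Find the magnitude:
1. Invert bits:  00010010111011
2. Add 1:        00010010111100  = 1212
3. Apply sign:   -1212

Answer: -1212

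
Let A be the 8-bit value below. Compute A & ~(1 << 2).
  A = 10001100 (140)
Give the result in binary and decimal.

Mask = ~(1 << 2) = 11111011
Bit 2 of A is 1, so AND-ing with the mask clears it to 0.
  10001100
& 11111011
----------
  10001000

Answer: 10001000 (136)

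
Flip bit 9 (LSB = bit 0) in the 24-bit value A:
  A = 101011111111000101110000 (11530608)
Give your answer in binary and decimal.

Mask = 1 << 9 = 000000000000001000000000
Bit 9 of A is 0; XOR with the mask flips it to 1.
  101011111111000101110000
^ 000000000000001000000000
--------------------------
  101011111111001101110000

Answer: 101011111111001101110000 (11531120)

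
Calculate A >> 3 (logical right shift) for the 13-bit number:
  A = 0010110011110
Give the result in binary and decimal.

Logical shift right by 3: drop the bottom 3 bit(s), prepend 3 zero(s) on the left.
  0010110011110  ->  keep [0010110011], discard [110], prepend 000
= 0000010110011

Answer: 0000010110011 (179)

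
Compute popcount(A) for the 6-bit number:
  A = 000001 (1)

000001
1-bits at positions (from bit 0 = LSB): 0
Count = 1

Answer: 1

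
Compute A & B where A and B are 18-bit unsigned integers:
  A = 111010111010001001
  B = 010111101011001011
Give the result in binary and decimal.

Apply & to each column (1 only where both bits are 1):
  111010111010001001
& 010111101011001011
--------------------
  010010101010001001

Answer: 010010101010001001 (76425)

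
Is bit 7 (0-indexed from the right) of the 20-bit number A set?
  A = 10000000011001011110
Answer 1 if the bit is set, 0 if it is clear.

Bit 7 is the 8th from the right.
  10000000011001011110
              ^
That bit is 0.

Answer: 0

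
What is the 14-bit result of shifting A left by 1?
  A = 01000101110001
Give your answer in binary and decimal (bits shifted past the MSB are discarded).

Shift left by 1: drop the top 1 bit(s), append 1 zero(s) on the right.
  01000101110001  ->  discard [0], keep [1000101110001], append 0
= 10001011100010

Answer: 10001011100010 (8930)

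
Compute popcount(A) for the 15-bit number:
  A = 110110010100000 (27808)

110110010100000
1-bits at positions (from bit 0 = LSB): 5, 7, 10, 11, 13, 14
Count = 6

Answer: 6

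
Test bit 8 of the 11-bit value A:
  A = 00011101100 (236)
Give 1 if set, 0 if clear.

Bit 8 is the 9th from the right.
  00011101100
    ^
That bit is 0.

Answer: 0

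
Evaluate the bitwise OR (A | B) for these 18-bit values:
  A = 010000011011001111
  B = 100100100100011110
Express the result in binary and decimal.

Apply | to each column (1 where either bit is 1):
  010000011011001111
| 100100100100011110
--------------------
  110100111111011111

Answer: 110100111111011111 (217055)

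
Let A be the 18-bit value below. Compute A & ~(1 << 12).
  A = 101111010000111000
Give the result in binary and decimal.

Mask = ~(1 << 12) = 111110111111111111
Bit 12 of A is 1, so AND-ing with the mask clears it to 0.
  101111010000111000
& 111110111111111111
--------------------
  101110010000111000

Answer: 101110010000111000 (189496)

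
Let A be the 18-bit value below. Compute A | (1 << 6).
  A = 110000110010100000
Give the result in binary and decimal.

Mask = 1 << 6 = 000000000001000000
Bit 6 of A is 0, so OR-ing with the mask flips it to 1.
  110000110010100000
| 000000000001000000
--------------------
  110000110011100000

Answer: 110000110011100000 (199904)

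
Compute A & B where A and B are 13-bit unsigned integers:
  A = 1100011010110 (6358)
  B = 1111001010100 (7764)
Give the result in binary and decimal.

Apply & to each column (1 only where both bits are 1):
  1100011010110
& 1111001010100
---------------
  1100001010100

Answer: 1100001010100 (6228)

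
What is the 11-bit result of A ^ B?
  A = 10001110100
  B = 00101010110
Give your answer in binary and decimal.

Apply ^ to each column (1 where bits differ):
  10001110100
^ 00101010110
-------------
  10100100010

Answer: 10100100010 (1314)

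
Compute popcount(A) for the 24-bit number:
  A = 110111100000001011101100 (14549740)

110111100000001011101100
1-bits at positions (from bit 0 = LSB): 2, 3, 5, 6, 7, 9, 17, 18, 19, 20, 22, 23
Count = 12

Answer: 12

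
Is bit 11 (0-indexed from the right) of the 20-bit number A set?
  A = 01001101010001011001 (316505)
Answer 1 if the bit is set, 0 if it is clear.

Bit 11 is the 12th from the right.
  01001101010001011001
          ^
That bit is 0.

Answer: 0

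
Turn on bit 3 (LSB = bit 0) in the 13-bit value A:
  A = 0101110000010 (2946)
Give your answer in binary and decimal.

Mask = 1 << 3 = 0000000001000
Bit 3 of A is 0, so OR-ing with the mask flips it to 1.
  0101110000010
| 0000000001000
---------------
  0101110001010

Answer: 0101110001010 (2954)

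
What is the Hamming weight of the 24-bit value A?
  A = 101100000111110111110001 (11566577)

101100000111110111110001
1-bits at positions (from bit 0 = LSB): 0, 4, 5, 6, 7, 8, 10, 11, 12, 13, 14, 20, 21, 23
Count = 14

Answer: 14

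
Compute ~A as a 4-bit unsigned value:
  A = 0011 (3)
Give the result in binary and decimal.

Flip each bit (0->1, 1->0):
  0011
  1100

Answer: 1100 (12)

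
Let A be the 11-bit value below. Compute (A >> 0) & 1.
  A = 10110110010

Bit 0 is the 1st from the right.
  10110110010
            ^
That bit is 0.

Answer: 0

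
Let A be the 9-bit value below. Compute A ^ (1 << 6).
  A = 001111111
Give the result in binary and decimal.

Mask = 1 << 6 = 001000000
Bit 6 of A is 1; XOR with the mask flips it to 0.
  001111111
^ 001000000
-----------
  000111111

Answer: 000111111 (63)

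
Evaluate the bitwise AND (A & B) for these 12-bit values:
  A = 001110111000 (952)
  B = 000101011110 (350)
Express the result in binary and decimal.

Apply & to each column (1 only where both bits are 1):
  001110111000
& 000101011110
--------------
  000100011000

Answer: 000100011000 (280)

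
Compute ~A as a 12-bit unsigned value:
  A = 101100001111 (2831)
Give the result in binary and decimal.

Flip each bit (0->1, 1->0):
  101100001111
  010011110000

Answer: 010011110000 (1264)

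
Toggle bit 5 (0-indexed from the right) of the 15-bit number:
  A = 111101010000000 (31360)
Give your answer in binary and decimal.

Mask = 1 << 5 = 000000000100000
Bit 5 of A is 0; XOR with the mask flips it to 1.
  111101010000000
^ 000000000100000
-----------------
  111101010100000

Answer: 111101010100000 (31392)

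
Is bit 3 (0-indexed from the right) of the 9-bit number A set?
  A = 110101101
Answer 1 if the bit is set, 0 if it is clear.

Bit 3 is the 4th from the right.
  110101101
       ^
That bit is 1.

Answer: 1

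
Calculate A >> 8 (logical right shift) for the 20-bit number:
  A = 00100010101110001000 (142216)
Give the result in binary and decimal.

Logical shift right by 8: drop the bottom 8 bit(s), prepend 8 zero(s) on the left.
  00100010101110001000  ->  keep [001000101011], discard [10001000], prepend 00000000
= 00000000001000101011

Answer: 00000000001000101011 (555)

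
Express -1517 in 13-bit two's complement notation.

1. Binary of +1517:  0010111101101
2. Invert bits:     1101000010010
3. Add 1:           1101000010011

Answer: 1101000010011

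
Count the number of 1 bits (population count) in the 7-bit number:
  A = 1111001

1111001
1-bits at positions (from bit 0 = LSB): 0, 3, 4, 5, 6
Count = 5

Answer: 5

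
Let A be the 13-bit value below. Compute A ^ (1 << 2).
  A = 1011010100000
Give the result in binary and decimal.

Mask = 1 << 2 = 0000000000100
Bit 2 of A is 0; XOR with the mask flips it to 1.
  1011010100000
^ 0000000000100
---------------
  1011010100100

Answer: 1011010100100 (5796)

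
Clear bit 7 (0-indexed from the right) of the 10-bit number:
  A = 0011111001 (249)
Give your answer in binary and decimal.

Mask = ~(1 << 7) = 1101111111
Bit 7 of A is 1, so AND-ing with the mask clears it to 0.
  0011111001
& 1101111111
------------
  0001111001

Answer: 0001111001 (121)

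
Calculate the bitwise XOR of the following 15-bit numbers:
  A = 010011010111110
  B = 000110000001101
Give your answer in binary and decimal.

Apply ^ to each column (1 where bits differ):
  010011010111110
^ 000110000001101
-----------------
  010101010110011

Answer: 010101010110011 (10931)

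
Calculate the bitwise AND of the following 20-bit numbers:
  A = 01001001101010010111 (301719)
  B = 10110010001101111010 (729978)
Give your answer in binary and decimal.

Apply & to each column (1 only where both bits are 1):
  01001001101010010111
& 10110010001101111010
----------------------
  00000000001000010010

Answer: 00000000001000010010 (530)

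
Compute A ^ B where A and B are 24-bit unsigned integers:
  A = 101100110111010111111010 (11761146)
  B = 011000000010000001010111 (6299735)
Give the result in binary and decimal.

Apply ^ to each column (1 where bits differ):
  101100110111010111111010
^ 011000000010000001010111
--------------------------
  110100110101010110101101

Answer: 110100110101010110101101 (13850029)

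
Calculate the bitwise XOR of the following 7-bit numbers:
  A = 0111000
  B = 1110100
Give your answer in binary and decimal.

Apply ^ to each column (1 where bits differ):
  0111000
^ 1110100
---------
  1001100

Answer: 1001100 (76)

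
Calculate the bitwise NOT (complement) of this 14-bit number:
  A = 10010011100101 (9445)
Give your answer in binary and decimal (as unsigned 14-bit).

Flip each bit (0->1, 1->0):
  10010011100101
  01101100011010

Answer: 01101100011010 (6938)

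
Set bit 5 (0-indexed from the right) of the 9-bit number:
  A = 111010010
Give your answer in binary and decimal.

Mask = 1 << 5 = 000100000
Bit 5 of A is 0, so OR-ing with the mask flips it to 1.
  111010010
| 000100000
-----------
  111110010

Answer: 111110010 (498)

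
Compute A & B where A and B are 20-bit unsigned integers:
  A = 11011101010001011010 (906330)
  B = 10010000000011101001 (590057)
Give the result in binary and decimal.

Apply & to each column (1 only where both bits are 1):
  11011101010001011010
& 10010000000011101001
----------------------
  10010000000001001000

Answer: 10010000000001001000 (589896)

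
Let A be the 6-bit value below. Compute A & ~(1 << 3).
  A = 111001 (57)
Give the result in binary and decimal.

Mask = ~(1 << 3) = 110111
Bit 3 of A is 1, so AND-ing with the mask clears it to 0.
  111001
& 110111
--------
  110001

Answer: 110001 (49)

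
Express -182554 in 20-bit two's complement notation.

1. Binary of +182554:  00101100100100011010
2. Invert bits:     11010011011011100101
3. Add 1:           11010011011011100110

Answer: 11010011011011100110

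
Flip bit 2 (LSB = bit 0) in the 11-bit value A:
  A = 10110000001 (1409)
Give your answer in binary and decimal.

Mask = 1 << 2 = 00000000100
Bit 2 of A is 0; XOR with the mask flips it to 1.
  10110000001
^ 00000000100
-------------
  10110000101

Answer: 10110000101 (1413)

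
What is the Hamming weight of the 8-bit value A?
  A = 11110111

11110111
1-bits at positions (from bit 0 = LSB): 0, 1, 2, 4, 5, 6, 7
Count = 7

Answer: 7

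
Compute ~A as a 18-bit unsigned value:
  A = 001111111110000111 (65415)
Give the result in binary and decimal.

Flip each bit (0->1, 1->0):
  001111111110000111
  110000000001111000

Answer: 110000000001111000 (196728)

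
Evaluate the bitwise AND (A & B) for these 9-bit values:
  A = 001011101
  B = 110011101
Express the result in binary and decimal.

Apply & to each column (1 only where both bits are 1):
  001011101
& 110011101
-----------
  000011101

Answer: 000011101 (29)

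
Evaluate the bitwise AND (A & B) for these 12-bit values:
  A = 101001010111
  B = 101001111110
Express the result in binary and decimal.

Apply & to each column (1 only where both bits are 1):
  101001010111
& 101001111110
--------------
  101001010110

Answer: 101001010110 (2646)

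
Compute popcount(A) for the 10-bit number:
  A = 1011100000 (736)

1011100000
1-bits at positions (from bit 0 = LSB): 5, 6, 7, 9
Count = 4

Answer: 4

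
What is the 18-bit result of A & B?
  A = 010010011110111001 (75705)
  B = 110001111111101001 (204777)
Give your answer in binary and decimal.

Apply & to each column (1 only where both bits are 1):
  010010011110111001
& 110001111111101001
--------------------
  010000011110101001

Answer: 010000011110101001 (67497)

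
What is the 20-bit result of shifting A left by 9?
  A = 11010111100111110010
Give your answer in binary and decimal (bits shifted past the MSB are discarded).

Shift left by 9: drop the top 9 bit(s), append 9 zero(s) on the right.
  11010111100111110010  ->  discard [110101111], keep [00111110010], append 000000000
= 00111110010000000000

Answer: 00111110010000000000 (254976)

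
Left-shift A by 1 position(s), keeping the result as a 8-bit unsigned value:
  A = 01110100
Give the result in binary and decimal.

Shift left by 1: drop the top 1 bit(s), append 1 zero(s) on the right.
  01110100  ->  discard [0], keep [1110100], append 0
= 11101000

Answer: 11101000 (232)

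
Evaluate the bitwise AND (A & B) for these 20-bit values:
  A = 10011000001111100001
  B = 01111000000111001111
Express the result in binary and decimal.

Apply & to each column (1 only where both bits are 1):
  10011000001111100001
& 01111000000111001111
----------------------
  00011000000111000001

Answer: 00011000000111000001 (98753)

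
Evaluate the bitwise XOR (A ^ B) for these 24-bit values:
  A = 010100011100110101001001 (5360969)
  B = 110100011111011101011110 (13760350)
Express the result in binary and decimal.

Apply ^ to each column (1 where bits differ):
  010100011100110101001001
^ 110100011111011101011110
--------------------------
  100000000011101000010111

Answer: 100000000011101000010111 (8403479)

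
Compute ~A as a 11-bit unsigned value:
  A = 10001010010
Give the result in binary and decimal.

Flip each bit (0->1, 1->0):
  10001010010
  01110101101

Answer: 01110101101 (941)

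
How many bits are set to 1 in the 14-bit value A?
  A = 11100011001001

11100011001001
1-bits at positions (from bit 0 = LSB): 0, 3, 6, 7, 11, 12, 13
Count = 7

Answer: 7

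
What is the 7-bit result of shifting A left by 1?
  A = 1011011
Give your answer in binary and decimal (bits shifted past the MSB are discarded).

Shift left by 1: drop the top 1 bit(s), append 1 zero(s) on the right.
  1011011  ->  discard [1], keep [011011], append 0
= 0110110

Answer: 0110110 (54)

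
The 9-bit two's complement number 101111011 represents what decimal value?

MSB is 1, so the value is negative. Find the magnitude:
1. Invert bits:  010000100
2. Add 1:        010000101  = 133
3. Apply sign:   -133

Answer: -133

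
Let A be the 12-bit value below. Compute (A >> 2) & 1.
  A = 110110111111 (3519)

Bit 2 is the 3rd from the right.
  110110111111
           ^
That bit is 1.

Answer: 1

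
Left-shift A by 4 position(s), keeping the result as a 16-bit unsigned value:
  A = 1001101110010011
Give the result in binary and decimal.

Shift left by 4: drop the top 4 bit(s), append 4 zero(s) on the right.
  1001101110010011  ->  discard [1001], keep [101110010011], append 0000
= 1011100100110000

Answer: 1011100100110000 (47408)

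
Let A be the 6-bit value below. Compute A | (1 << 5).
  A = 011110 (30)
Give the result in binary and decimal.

Mask = 1 << 5 = 100000
Bit 5 of A is 0, so OR-ing with the mask flips it to 1.
  011110
| 100000
--------
  111110

Answer: 111110 (62)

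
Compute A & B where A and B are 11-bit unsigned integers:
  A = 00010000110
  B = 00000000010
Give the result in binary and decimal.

Apply & to each column (1 only where both bits are 1):
  00010000110
& 00000000010
-------------
  00000000010

Answer: 00000000010 (2)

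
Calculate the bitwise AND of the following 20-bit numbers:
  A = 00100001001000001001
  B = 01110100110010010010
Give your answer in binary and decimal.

Apply & to each column (1 only where both bits are 1):
  00100001001000001001
& 01110100110010010010
----------------------
  00100000000000000000

Answer: 00100000000000000000 (131072)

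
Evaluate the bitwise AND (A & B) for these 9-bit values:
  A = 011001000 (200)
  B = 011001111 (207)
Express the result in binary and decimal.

Apply & to each column (1 only where both bits are 1):
  011001000
& 011001111
-----------
  011001000

Answer: 011001000 (200)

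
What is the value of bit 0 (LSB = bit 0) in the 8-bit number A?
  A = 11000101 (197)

Bit 0 is the 1st from the right.
  11000101
         ^
That bit is 1.

Answer: 1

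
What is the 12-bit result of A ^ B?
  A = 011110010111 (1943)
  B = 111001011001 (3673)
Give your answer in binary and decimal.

Apply ^ to each column (1 where bits differ):
  011110010111
^ 111001011001
--------------
  100111001110

Answer: 100111001110 (2510)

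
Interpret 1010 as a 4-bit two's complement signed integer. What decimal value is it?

MSB is 1, so the value is negative. Find the magnitude:
1. Invert bits:  0101
2. Add 1:        0110  = 6
3. Apply sign:   -6

Answer: -6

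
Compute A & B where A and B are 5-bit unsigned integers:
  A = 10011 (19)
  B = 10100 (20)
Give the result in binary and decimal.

Apply & to each column (1 only where both bits are 1):
  10011
& 10100
-------
  10000

Answer: 10000 (16)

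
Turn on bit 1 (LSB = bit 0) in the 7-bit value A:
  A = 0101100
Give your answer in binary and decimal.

Mask = 1 << 1 = 0000010
Bit 1 of A is 0, so OR-ing with the mask flips it to 1.
  0101100
| 0000010
---------
  0101110

Answer: 0101110 (46)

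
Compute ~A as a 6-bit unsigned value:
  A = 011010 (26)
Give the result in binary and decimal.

Flip each bit (0->1, 1->0):
  011010
  100101

Answer: 100101 (37)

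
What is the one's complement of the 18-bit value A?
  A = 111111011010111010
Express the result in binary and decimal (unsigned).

Flip each bit (0->1, 1->0):
  111111011010111010
  000000100101000101

Answer: 000000100101000101 (2373)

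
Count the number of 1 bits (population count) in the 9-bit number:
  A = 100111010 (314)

100111010
1-bits at positions (from bit 0 = LSB): 1, 3, 4, 5, 8
Count = 5

Answer: 5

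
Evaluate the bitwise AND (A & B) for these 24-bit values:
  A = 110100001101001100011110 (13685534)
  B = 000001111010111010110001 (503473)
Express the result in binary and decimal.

Apply & to each column (1 only where both bits are 1):
  110100001101001100011110
& 000001111010111010110001
--------------------------
  000000001000001000010000

Answer: 000000001000001000010000 (33296)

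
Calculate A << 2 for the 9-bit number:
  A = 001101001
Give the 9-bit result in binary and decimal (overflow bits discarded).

Shift left by 2: drop the top 2 bit(s), append 2 zero(s) on the right.
  001101001  ->  discard [00], keep [1101001], append 00
= 110100100

Answer: 110100100 (420)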